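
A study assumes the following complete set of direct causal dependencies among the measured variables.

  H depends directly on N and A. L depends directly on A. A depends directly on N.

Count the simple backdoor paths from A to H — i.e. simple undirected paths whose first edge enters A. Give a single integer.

A backdoor path from A to H is any simple undirected path whose first edge points into A (i.e. leaves A via a parent).
Parents of A: {N}.
Enumerating:
  P1: A <- N -> H
That exhausts the simple backdoor paths. Count: 1.

1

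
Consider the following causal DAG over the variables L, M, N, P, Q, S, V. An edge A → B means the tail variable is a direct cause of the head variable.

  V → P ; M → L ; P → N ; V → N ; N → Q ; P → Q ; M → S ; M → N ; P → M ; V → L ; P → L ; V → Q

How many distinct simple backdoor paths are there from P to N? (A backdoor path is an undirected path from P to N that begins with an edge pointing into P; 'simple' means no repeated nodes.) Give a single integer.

A backdoor path from P to N is any simple undirected path whose first edge points into P (i.e. leaves P via a parent).
Parents of P: {V}.
Enumerating:
  P1: P <- V -> L <- M -> N
  P2: P <- V -> N
  P3: P <- V -> Q <- N
That exhausts the simple backdoor paths. Count: 3.

3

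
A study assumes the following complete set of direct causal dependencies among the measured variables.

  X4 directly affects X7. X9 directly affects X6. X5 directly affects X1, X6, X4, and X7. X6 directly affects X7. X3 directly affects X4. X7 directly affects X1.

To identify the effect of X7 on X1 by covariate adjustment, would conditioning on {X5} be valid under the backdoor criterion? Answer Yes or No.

Backdoor paths from X7 to X1 (paths whose first edge points into X7):
  P1: X7 <- X5 -> X1
  P2: X7 <- X4 <- X5 -> X1
  P3: X7 <- X6 <- X5 -> X1
Condition 1 (no descendant of X7 in the set): holds — descendants of X7 are {X1}; none are in {X5}.
Condition 2 (every backdoor path blocked by {X5}):
  P1: blocked at fork node X5 ∈ conditioning set.
  P2: blocked at fork node X5 ∈ conditioning set.
  P3: blocked at fork node X5 ∈ conditioning set.
{X5} satisfies the backdoor criterion.

Yes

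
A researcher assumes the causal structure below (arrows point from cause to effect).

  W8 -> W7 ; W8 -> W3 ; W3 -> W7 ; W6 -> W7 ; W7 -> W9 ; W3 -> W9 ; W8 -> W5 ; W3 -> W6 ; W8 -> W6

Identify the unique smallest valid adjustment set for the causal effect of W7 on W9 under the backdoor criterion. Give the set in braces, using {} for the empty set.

Variables eligible for adjustment (non-descendants of W7, excluding W7 and W9): {W3, W5, W6, W8}.
Backdoor paths from W7 to W9:
  P1: W7 <- W8 -> W3 -> W9
  P2: W7 <- W8 -> W6 <- W3 -> W9
  P3: W7 <- W3 -> W9
  P4: W7 <- W6 <- W8 -> W3 -> W9
  P5: W7 <- W6 <- W3 -> W9
The empty set is not sufficient: P1 (W7 <- W8 -> W3 -> W9) has no collider blocking it and no conditioned non-collider, so it is open.
Try {W3}:
  P1: blocked at chain node W3 ∈ conditioning set.
  P2: blocked at collider W6 (neither it nor any descendant is in the conditioning set).
  P3: blocked at fork node W3 ∈ conditioning set.
  P4: blocked at chain node W3 ∈ conditioning set.
  P5: blocked at fork node W3 ∈ conditioning set.
{W3} contains no descendant of W7 and blocks every backdoor path.
No other singleton works — e.g. {W8} leaves P3 open — so {W3} is the unique smallest valid adjustment set.

{W3}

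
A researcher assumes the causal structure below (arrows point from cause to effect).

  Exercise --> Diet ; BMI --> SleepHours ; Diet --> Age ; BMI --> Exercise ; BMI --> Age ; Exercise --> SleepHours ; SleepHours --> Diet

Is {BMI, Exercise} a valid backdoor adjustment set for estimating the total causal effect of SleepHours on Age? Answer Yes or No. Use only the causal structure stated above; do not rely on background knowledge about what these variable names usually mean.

Yes

Backdoor paths from SleepHours to Age (paths whose first edge points into SleepHours):
  P1: SleepHours <- BMI -> Exercise -> Diet -> Age
  P2: SleepHours <- BMI -> Age
  P3: SleepHours <- Exercise <- BMI -> Age
  P4: SleepHours <- Exercise -> Diet -> Age
Condition 1 (no descendant of SleepHours in the set): holds — descendants of SleepHours are {Age, Diet}; none are in {BMI, Exercise}.
Condition 2 (every backdoor path blocked by {BMI, Exercise}):
  P1: blocked at fork node BMI ∈ conditioning set.
  P2: blocked at fork node BMI ∈ conditioning set.
  P3: blocked at chain node Exercise ∈ conditioning set.
  P4: blocked at fork node Exercise ∈ conditioning set.
{BMI, Exercise} satisfies the backdoor criterion.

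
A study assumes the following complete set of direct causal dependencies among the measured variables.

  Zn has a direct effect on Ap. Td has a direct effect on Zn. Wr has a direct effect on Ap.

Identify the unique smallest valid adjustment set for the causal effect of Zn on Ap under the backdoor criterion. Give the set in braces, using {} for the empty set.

Variables eligible for adjustment (non-descendants of Zn, excluding Zn and Ap): {Td, Wr}.
Backdoor paths from Zn to Ap:
  (none)
With no backdoor paths the empty set already satisfies the criterion, and it is trivially minimal.

{}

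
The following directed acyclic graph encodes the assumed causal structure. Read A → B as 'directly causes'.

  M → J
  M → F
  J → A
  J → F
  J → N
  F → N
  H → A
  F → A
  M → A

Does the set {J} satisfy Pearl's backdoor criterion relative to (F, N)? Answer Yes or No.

Backdoor paths from F to N (paths whose first edge points into F):
  P1: F <- M -> J -> N
  P2: F <- M -> A <- J -> N
  P3: F <- J -> N
Condition 1 (no descendant of F in the set): holds — descendants of F are {A, N}; none are in {J}.
Condition 2 (every backdoor path blocked by {J}):
  P1: blocked at chain node J ∈ conditioning set.
  P2: blocked at collider A (neither it nor any descendant is in the conditioning set).
  P3: blocked at fork node J ∈ conditioning set.
{J} satisfies the backdoor criterion.

Yes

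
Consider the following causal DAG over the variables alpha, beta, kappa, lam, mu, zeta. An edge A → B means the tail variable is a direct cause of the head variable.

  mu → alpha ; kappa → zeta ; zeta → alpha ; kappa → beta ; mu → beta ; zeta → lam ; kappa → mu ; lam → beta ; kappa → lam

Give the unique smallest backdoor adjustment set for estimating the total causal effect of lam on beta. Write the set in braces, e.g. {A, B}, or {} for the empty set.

{kappa}

Variables eligible for adjustment (non-descendants of lam, excluding lam and beta): {alpha, kappa, mu, zeta}.
Backdoor paths from lam to beta:
  P1: lam <- kappa -> zeta -> alpha <- mu -> beta
  P2: lam <- kappa -> mu -> beta
  P3: lam <- kappa -> beta
  P4: lam <- zeta <- kappa -> mu -> beta
  P5: lam <- zeta <- kappa -> beta
  P6: lam <- zeta -> alpha <- mu <- kappa -> beta
  P7: lam <- zeta -> alpha <- mu -> beta
The empty set is not sufficient: P2 (lam <- kappa -> mu -> beta) has no collider blocking it and no conditioned non-collider, so it is open.
Try {kappa}:
  P1: blocked at fork node kappa ∈ conditioning set.
  P2: blocked at fork node kappa ∈ conditioning set.
  P3: blocked at fork node kappa ∈ conditioning set.
  P4: blocked at fork node kappa ∈ conditioning set.
  P5: blocked at fork node kappa ∈ conditioning set.
  P6: blocked at collider alpha (neither it nor any descendant is in the conditioning set).
  P7: blocked at collider alpha (neither it nor any descendant is in the conditioning set).
{kappa} contains no descendant of lam and blocks every backdoor path.
No other singleton works — e.g. {zeta} leaves P2 open — so {kappa} is the unique smallest valid adjustment set.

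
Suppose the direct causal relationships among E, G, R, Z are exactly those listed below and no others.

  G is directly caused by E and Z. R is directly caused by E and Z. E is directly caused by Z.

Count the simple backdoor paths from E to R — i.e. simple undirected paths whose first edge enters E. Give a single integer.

A backdoor path from E to R is any simple undirected path whose first edge points into E (i.e. leaves E via a parent).
Parents of E: {Z}.
Enumerating:
  P1: E <- Z -> R
That exhausts the simple backdoor paths. Count: 1.

1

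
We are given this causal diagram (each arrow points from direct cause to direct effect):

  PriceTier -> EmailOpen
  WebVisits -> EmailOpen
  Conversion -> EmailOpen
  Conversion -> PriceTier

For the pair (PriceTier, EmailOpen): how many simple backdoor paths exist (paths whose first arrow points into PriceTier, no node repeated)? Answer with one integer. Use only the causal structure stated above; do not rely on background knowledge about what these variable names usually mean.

A backdoor path from PriceTier to EmailOpen is any simple undirected path whose first edge points into PriceTier (i.e. leaves PriceTier via a parent).
Parents of PriceTier: {Conversion}.
Enumerating:
  P1: PriceTier <- Conversion -> EmailOpen
That exhausts the simple backdoor paths. Count: 1.

1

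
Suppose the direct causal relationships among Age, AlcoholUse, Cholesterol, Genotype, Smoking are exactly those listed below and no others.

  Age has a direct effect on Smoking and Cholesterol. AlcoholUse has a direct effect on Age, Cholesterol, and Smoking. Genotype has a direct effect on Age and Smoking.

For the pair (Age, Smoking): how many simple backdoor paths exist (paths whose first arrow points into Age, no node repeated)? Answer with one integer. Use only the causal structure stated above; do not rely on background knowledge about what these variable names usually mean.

A backdoor path from Age to Smoking is any simple undirected path whose first edge points into Age (i.e. leaves Age via a parent).
Parents of Age: {AlcoholUse, Genotype}.
Enumerating:
  P1: Age <- Genotype -> Smoking
  P2: Age <- AlcoholUse -> Smoking
That exhausts the simple backdoor paths. Count: 2.

2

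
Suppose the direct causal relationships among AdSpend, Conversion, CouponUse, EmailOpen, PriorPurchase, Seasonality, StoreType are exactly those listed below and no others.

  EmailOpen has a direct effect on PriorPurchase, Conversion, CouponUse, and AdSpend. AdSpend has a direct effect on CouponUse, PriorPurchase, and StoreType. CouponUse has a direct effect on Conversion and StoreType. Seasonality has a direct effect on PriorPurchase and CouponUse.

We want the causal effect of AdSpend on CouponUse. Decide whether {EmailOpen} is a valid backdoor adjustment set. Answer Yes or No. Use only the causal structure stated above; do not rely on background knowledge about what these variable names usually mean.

Yes

Backdoor paths from AdSpend to CouponUse (paths whose first edge points into AdSpend):
  P1: AdSpend <- EmailOpen -> CouponUse
  P2: AdSpend <- EmailOpen -> Conversion <- CouponUse
  P3: AdSpend <- EmailOpen -> PriorPurchase <- Seasonality -> CouponUse
Condition 1 (no descendant of AdSpend in the set): holds — descendants of AdSpend are {Conversion, CouponUse, PriorPurchase, StoreType}; none are in {EmailOpen}.
Condition 2 (every backdoor path blocked by {EmailOpen}):
  P1: blocked at fork node EmailOpen ∈ conditioning set.
  P2: blocked at fork node EmailOpen ∈ conditioning set.
  P3: blocked at fork node EmailOpen ∈ conditioning set.
{EmailOpen} satisfies the backdoor criterion.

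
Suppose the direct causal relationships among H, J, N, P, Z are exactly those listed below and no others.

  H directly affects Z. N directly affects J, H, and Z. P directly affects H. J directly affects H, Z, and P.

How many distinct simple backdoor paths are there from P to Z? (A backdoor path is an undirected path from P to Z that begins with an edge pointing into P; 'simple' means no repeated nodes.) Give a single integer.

A backdoor path from P to Z is any simple undirected path whose first edge points into P (i.e. leaves P via a parent).
Parents of P: {J}.
Enumerating:
  P1: P <- J <- N -> H -> Z
  P2: P <- J <- N -> Z
  P3: P <- J -> H <- N -> Z
  P4: P <- J -> H -> Z
  P5: P <- J -> Z
That exhausts the simple backdoor paths. Count: 5.

5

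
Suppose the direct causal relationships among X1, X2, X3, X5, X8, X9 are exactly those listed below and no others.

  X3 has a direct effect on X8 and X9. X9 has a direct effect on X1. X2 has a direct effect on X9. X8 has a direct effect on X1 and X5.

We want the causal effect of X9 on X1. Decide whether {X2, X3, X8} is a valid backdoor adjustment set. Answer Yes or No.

Backdoor paths from X9 to X1 (paths whose first edge points into X9):
  P1: X9 <- X3 -> X8 -> X1
Condition 1 (no descendant of X9 in the set): holds — descendants of X9 are {X1}; none are in {X2, X3, X8}.
Condition 2 (every backdoor path blocked by {X2, X3, X8}):
  P1: blocked at fork node X3 ∈ conditioning set.
{X2, X3, X8} satisfies the backdoor criterion.

Yes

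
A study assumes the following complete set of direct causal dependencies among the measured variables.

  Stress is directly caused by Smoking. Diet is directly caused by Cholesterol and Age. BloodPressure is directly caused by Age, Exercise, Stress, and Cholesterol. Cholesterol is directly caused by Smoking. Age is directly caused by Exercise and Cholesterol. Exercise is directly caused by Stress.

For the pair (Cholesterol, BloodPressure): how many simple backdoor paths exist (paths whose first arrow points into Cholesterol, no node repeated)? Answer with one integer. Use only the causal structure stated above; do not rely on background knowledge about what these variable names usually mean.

A backdoor path from Cholesterol to BloodPressure is any simple undirected path whose first edge points into Cholesterol (i.e. leaves Cholesterol via a parent).
Parents of Cholesterol: {Smoking}.
Enumerating:
  P1: Cholesterol <- Smoking -> Stress -> Exercise -> Age -> BloodPressure
  P2: Cholesterol <- Smoking -> Stress -> Exercise -> BloodPressure
  P3: Cholesterol <- Smoking -> Stress -> BloodPressure
That exhausts the simple backdoor paths. Count: 3.

3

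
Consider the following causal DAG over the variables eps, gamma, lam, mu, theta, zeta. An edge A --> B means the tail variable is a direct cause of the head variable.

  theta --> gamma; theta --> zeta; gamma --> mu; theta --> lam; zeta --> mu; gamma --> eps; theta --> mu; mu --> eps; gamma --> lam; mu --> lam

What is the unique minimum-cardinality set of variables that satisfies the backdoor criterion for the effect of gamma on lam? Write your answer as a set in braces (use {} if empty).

Variables eligible for adjustment (non-descendants of gamma, excluding gamma and lam): {theta, zeta}.
Backdoor paths from gamma to lam:
  P1: gamma <- theta -> zeta -> mu -> lam
  P2: gamma <- theta -> mu -> lam
  P3: gamma <- theta -> lam
The empty set is not sufficient: P1 (gamma <- theta -> zeta -> mu -> lam) has no collider blocking it and no conditioned non-collider, so it is open.
Try {theta}:
  P1: blocked at fork node theta ∈ conditioning set.
  P2: blocked at fork node theta ∈ conditioning set.
  P3: blocked at fork node theta ∈ conditioning set.
{theta} contains no descendant of gamma and blocks every backdoor path.
No other singleton works — e.g. {zeta} leaves P2 open — so {theta} is the unique smallest valid adjustment set.

{theta}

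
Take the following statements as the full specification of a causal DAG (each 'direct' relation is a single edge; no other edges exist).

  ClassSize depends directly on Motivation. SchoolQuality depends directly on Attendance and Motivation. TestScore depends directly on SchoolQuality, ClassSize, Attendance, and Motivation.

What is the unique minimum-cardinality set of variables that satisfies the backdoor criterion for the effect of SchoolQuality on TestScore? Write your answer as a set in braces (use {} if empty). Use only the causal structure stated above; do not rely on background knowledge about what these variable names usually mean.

{Attendance, Motivation}

Variables eligible for adjustment (non-descendants of SchoolQuality, excluding SchoolQuality and TestScore): {Attendance, ClassSize, Motivation}.
Backdoor paths from SchoolQuality to TestScore:
  P1: SchoolQuality <- Motivation -> ClassSize -> TestScore
  P2: SchoolQuality <- Motivation -> TestScore
  P3: SchoolQuality <- Attendance -> TestScore
The empty set is not sufficient: P1 (SchoolQuality <- Motivation -> ClassSize -> TestScore) has no collider blocking it and no conditioned non-collider, so it is open.
Try {Attendance, Motivation}:
  P1: blocked at fork node Motivation ∈ conditioning set.
  P2: blocked at fork node Motivation ∈ conditioning set.
  P3: blocked at fork node Attendance ∈ conditioning set.
{Attendance, Motivation} contains no descendant of SchoolQuality and blocks every backdoor path.
Every element of {Attendance, Motivation} is needed (dropping Attendance leaves P3 open; dropping Motivation leaves P1 open), so no proper subset is valid.
Among all size-2 subsets of the eligible variables, only {Attendance, Motivation} blocks every backdoor path, so it is the unique smallest valid adjustment set.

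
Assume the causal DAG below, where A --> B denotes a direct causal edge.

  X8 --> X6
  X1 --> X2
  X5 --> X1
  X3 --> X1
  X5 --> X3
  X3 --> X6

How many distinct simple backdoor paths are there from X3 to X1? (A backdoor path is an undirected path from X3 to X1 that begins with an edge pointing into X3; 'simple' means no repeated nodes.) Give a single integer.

A backdoor path from X3 to X1 is any simple undirected path whose first edge points into X3 (i.e. leaves X3 via a parent).
Parents of X3: {X5}.
Enumerating:
  P1: X3 <- X5 -> X1
That exhausts the simple backdoor paths. Count: 1.

1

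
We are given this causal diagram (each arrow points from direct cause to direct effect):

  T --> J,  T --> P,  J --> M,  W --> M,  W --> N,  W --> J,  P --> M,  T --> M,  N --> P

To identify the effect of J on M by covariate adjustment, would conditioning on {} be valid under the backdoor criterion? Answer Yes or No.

Backdoor paths from J to M (paths whose first edge points into J):
  P1: J <- W -> N -> P <- T -> M
  P2: J <- W -> N -> P -> M
  P3: J <- W -> M
  P4: J <- T -> P <- N <- W -> M
  P5: J <- T -> P -> M
  P6: J <- T -> M
Condition 1 (no descendant of J in the set): holds — descendants of J are {M}; none are in {}.
Condition 2 (every backdoor path blocked by {}):
  P1: blocked at collider P (neither it nor any descendant is in the conditioning set).
  P2: open — no interior node is in the conditioning set.
  P3: open — no interior node is in the conditioning set.
  P4: blocked at collider P (neither it nor any descendant is in the conditioning set).
  P5: open — no interior node is in the conditioning set.
  P6: open — no interior node is in the conditioning set.
{} does not satisfy the backdoor criterion.

No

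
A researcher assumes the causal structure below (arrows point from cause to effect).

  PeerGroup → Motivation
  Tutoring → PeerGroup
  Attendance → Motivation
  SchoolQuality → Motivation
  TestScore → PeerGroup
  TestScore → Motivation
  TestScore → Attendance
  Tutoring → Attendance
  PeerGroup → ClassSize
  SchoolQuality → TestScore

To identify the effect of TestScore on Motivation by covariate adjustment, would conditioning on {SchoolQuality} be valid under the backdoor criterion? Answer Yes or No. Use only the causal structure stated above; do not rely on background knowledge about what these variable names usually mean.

Backdoor paths from TestScore to Motivation (paths whose first edge points into TestScore):
  P1: TestScore <- SchoolQuality -> Motivation
Condition 1 (no descendant of TestScore in the set): holds — descendants of TestScore are {Attendance, ClassSize, Motivation, PeerGroup}; none are in {SchoolQuality}.
Condition 2 (every backdoor path blocked by {SchoolQuality}):
  P1: blocked at fork node SchoolQuality ∈ conditioning set.
{SchoolQuality} satisfies the backdoor criterion.

Yes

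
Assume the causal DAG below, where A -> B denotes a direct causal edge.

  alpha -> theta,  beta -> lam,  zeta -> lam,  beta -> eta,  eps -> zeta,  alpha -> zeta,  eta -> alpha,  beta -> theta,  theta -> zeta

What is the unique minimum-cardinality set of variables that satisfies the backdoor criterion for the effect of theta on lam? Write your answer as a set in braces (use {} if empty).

{alpha, beta}

Variables eligible for adjustment (non-descendants of theta, excluding theta and lam): {alpha, beta, eps, eta}.
Backdoor paths from theta to lam:
  P1: theta <- beta -> eta -> alpha -> zeta -> lam
  P2: theta <- beta -> lam
  P3: theta <- alpha <- eta <- beta -> lam
  P4: theta <- alpha -> zeta -> lam
The empty set is not sufficient: P1 (theta <- beta -> eta -> alpha -> zeta -> lam) has no collider blocking it and no conditioned non-collider, so it is open.
Try {alpha, beta}:
  P1: blocked at fork node beta ∈ conditioning set.
  P2: blocked at fork node beta ∈ conditioning set.
  P3: blocked at chain node alpha ∈ conditioning set.
  P4: blocked at fork node alpha ∈ conditioning set.
{alpha, beta} contains no descendant of theta and blocks every backdoor path.
Every element of {alpha, beta} is needed (dropping alpha leaves P4 open; dropping beta leaves P2 open), so no proper subset is valid.
Among all size-2 subsets of the eligible variables, only {alpha, beta} blocks every backdoor path, so it is the unique smallest valid adjustment set.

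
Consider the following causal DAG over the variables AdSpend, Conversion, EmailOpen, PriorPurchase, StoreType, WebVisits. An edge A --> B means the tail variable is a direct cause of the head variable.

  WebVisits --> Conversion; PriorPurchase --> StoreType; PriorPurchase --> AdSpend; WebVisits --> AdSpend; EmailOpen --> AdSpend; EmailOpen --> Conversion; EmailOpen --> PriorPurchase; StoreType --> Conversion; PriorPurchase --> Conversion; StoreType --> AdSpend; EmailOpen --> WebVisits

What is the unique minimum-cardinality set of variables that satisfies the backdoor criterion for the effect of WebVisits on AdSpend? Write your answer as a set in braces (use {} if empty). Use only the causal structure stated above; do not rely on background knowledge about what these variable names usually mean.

{EmailOpen}

Variables eligible for adjustment (non-descendants of WebVisits, excluding WebVisits and AdSpend): {EmailOpen, PriorPurchase, StoreType}.
Backdoor paths from WebVisits to AdSpend:
  P1: WebVisits <- EmailOpen -> PriorPurchase -> StoreType -> AdSpend
  P2: WebVisits <- EmailOpen -> PriorPurchase -> AdSpend
  P3: WebVisits <- EmailOpen -> PriorPurchase -> Conversion <- StoreType -> AdSpend
  P4: WebVisits <- EmailOpen -> AdSpend
  P5: WebVisits <- EmailOpen -> Conversion <- PriorPurchase -> StoreType -> AdSpend
  P6: WebVisits <- EmailOpen -> Conversion <- PriorPurchase -> AdSpend
  P7: WebVisits <- EmailOpen -> Conversion <- StoreType <- PriorPurchase -> AdSpend
  P8: WebVisits <- EmailOpen -> Conversion <- StoreType -> AdSpend
The empty set is not sufficient: P1 (WebVisits <- EmailOpen -> PriorPurchase -> StoreType -> AdSpend) has no collider blocking it and no conditioned non-collider, so it is open.
Try {EmailOpen}:
  P1: blocked at fork node EmailOpen ∈ conditioning set.
  P2: blocked at fork node EmailOpen ∈ conditioning set.
  P3: blocked at fork node EmailOpen ∈ conditioning set.
  P4: blocked at fork node EmailOpen ∈ conditioning set.
  P5: blocked at fork node EmailOpen ∈ conditioning set.
  P6: blocked at fork node EmailOpen ∈ conditioning set.
  P7: blocked at fork node EmailOpen ∈ conditioning set.
  P8: blocked at fork node EmailOpen ∈ conditioning set.
{EmailOpen} contains no descendant of WebVisits and blocks every backdoor path.
No other singleton works — e.g. {PriorPurchase} leaves P4 open — so {EmailOpen} is the unique smallest valid adjustment set.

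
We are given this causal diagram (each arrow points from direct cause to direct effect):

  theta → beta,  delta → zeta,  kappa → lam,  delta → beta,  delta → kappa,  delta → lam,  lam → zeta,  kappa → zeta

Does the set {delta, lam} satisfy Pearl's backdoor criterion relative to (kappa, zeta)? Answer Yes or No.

No

Backdoor paths from kappa to zeta (paths whose first edge points into kappa):
  P1: kappa <- delta -> lam -> zeta
  P2: kappa <- delta -> zeta
Condition 1 (no descendant of kappa in the set): FAILS — lam is a descendant of kappa.
Condition 2 (every backdoor path blocked by {delta, lam}):
  P1: blocked at fork node delta ∈ conditioning set.
  P2: blocked at fork node delta ∈ conditioning set.
{delta, lam} does not satisfy the backdoor criterion.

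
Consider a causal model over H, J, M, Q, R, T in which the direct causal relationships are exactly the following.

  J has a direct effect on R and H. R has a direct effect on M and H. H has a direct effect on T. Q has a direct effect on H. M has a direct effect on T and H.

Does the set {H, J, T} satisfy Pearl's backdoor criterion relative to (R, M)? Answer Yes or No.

No

Backdoor paths from R to M (paths whose first edge points into R):
  P1: R <- J -> H <- M
  P2: R <- J -> H -> T <- M
Condition 1 (no descendant of R in the set): FAILS — H and T are descendants of R.
Condition 2 (every backdoor path blocked by {H, J, T}):
  P1: blocked at fork node J ∈ conditioning set.
  P2: blocked at fork node J ∈ conditioning set.
{H, J, T} does not satisfy the backdoor criterion.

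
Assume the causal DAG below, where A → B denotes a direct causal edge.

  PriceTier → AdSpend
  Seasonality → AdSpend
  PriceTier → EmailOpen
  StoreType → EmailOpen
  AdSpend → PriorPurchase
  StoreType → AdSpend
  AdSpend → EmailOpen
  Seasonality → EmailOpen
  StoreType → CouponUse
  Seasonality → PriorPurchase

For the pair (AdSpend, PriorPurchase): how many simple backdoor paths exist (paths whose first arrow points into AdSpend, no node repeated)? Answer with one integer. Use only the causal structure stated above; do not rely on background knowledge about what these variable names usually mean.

A backdoor path from AdSpend to PriorPurchase is any simple undirected path whose first edge points into AdSpend (i.e. leaves AdSpend via a parent).
Parents of AdSpend: {PriceTier, Seasonality, StoreType}.
Enumerating:
  P1: AdSpend <- PriceTier -> EmailOpen <- Seasonality -> PriorPurchase
  P2: AdSpend <- Seasonality -> PriorPurchase
  P3: AdSpend <- StoreType -> EmailOpen <- Seasonality -> PriorPurchase
That exhausts the simple backdoor paths. Count: 3.

3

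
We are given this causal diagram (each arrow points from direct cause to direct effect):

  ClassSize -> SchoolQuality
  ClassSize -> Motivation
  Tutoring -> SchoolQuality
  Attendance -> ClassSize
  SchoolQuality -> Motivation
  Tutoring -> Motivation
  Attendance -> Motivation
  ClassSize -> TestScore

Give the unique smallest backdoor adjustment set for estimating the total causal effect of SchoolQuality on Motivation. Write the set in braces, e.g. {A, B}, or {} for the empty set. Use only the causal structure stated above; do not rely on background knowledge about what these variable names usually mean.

Variables eligible for adjustment (non-descendants of SchoolQuality, excluding SchoolQuality and Motivation): {Attendance, ClassSize, TestScore, Tutoring}.
Backdoor paths from SchoolQuality to Motivation:
  P1: SchoolQuality <- ClassSize <- Attendance -> Motivation
  P2: SchoolQuality <- ClassSize -> Motivation
  P3: SchoolQuality <- Tutoring -> Motivation
The empty set is not sufficient: P1 (SchoolQuality <- ClassSize <- Attendance -> Motivation) has no collider blocking it and no conditioned non-collider, so it is open.
Try {ClassSize, Tutoring}:
  P1: blocked at chain node ClassSize ∈ conditioning set.
  P2: blocked at fork node ClassSize ∈ conditioning set.
  P3: blocked at fork node Tutoring ∈ conditioning set.
{ClassSize, Tutoring} contains no descendant of SchoolQuality and blocks every backdoor path.
Every element of {ClassSize, Tutoring} is needed (dropping ClassSize leaves P1 open; dropping Tutoring leaves P3 open), so no proper subset is valid.
Among all size-2 subsets of the eligible variables, only {ClassSize, Tutoring} blocks every backdoor path, so it is the unique smallest valid adjustment set.

{ClassSize, Tutoring}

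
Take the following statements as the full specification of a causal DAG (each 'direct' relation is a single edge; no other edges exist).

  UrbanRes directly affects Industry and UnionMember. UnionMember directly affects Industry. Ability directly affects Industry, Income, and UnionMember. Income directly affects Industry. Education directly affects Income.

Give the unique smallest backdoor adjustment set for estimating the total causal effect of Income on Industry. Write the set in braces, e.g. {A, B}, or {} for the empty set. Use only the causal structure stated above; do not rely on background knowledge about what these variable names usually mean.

{Ability}

Variables eligible for adjustment (non-descendants of Income, excluding Income and Industry): {Ability, Education, UnionMember, UrbanRes}.
Backdoor paths from Income to Industry:
  P1: Income <- Ability -> UnionMember <- UrbanRes -> Industry
  P2: Income <- Ability -> UnionMember -> Industry
  P3: Income <- Ability -> Industry
The empty set is not sufficient: P2 (Income <- Ability -> UnionMember -> Industry) has no collider blocking it and no conditioned non-collider, so it is open.
Try {Ability}:
  P1: blocked at fork node Ability ∈ conditioning set.
  P2: blocked at fork node Ability ∈ conditioning set.
  P3: blocked at fork node Ability ∈ conditioning set.
{Ability} contains no descendant of Income and blocks every backdoor path.
No other singleton works — e.g. {Education} leaves P2 open — so {Ability} is the unique smallest valid adjustment set.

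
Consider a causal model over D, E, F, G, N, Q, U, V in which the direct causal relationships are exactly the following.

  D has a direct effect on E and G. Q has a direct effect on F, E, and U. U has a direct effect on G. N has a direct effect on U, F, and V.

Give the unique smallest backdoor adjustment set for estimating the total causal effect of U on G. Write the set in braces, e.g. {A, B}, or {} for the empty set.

Variables eligible for adjustment (non-descendants of U, excluding U and G): {D, E, F, N, Q, V}.
Backdoor paths from U to G:
  P1: U <- Q -> E <- D -> G
  P2: U <- N -> F <- Q -> E <- D -> G
Each backdoor path contains an unconditioned collider, so every path is already blocked with the empty conditioning set:
  P1: blocked at collider E (neither it nor any descendant is in the conditioning set).
  P2: blocked at collider F (neither it nor any descendant is in the conditioning set).
The empty set is therefore the unique smallest valid set.

{}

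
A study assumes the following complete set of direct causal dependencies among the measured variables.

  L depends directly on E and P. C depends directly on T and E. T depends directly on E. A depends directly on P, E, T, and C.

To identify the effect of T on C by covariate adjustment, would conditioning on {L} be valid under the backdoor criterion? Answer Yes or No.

No

Backdoor paths from T to C (paths whose first edge points into T):
  P1: T <- E -> L <- P -> A <- C
  P2: T <- E -> C
  P3: T <- E -> A <- C
Condition 1 (no descendant of T in the set): holds — descendants of T are {A, C}; none are in {L}.
Condition 2 (every backdoor path blocked by {L}):
  P1: blocked at collider A (neither it nor any descendant is in the conditioning set).
  P2: open — no interior node is in the conditioning set.
  P3: blocked at collider A (neither it nor any descendant is in the conditioning set).
{L} does not satisfy the backdoor criterion.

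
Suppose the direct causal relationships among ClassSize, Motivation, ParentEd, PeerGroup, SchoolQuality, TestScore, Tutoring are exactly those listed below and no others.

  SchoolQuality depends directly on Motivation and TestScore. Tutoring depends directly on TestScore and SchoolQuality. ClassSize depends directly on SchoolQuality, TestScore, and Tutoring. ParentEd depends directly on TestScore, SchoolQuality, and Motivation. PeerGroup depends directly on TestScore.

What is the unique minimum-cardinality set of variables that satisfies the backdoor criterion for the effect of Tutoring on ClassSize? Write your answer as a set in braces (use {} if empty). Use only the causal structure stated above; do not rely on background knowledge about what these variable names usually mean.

{SchoolQuality, TestScore}

Variables eligible for adjustment (non-descendants of Tutoring, excluding Tutoring and ClassSize): {Motivation, ParentEd, PeerGroup, SchoolQuality, TestScore}.
Backdoor paths from Tutoring to ClassSize:
  P1: Tutoring <- TestScore -> SchoolQuality -> ClassSize
  P2: Tutoring <- TestScore -> ClassSize
  P3: Tutoring <- TestScore -> ParentEd <- Motivation -> SchoolQuality -> ClassSize
  P4: Tutoring <- TestScore -> ParentEd <- SchoolQuality -> ClassSize
  P5: Tutoring <- SchoolQuality <- TestScore -> ClassSize
  P6: Tutoring <- SchoolQuality <- Motivation -> ParentEd <- TestScore -> ClassSize
  P7: Tutoring <- SchoolQuality -> ClassSize
  P8: Tutoring <- SchoolQuality -> ParentEd <- TestScore -> ClassSize
The empty set is not sufficient: P1 (Tutoring <- TestScore -> SchoolQuality -> ClassSize) has no collider blocking it and no conditioned non-collider, so it is open.
Try {SchoolQuality, TestScore}:
  P1: blocked at fork node TestScore ∈ conditioning set.
  P2: blocked at fork node TestScore ∈ conditioning set.
  P3: blocked at fork node TestScore ∈ conditioning set.
  P4: blocked at fork node TestScore ∈ conditioning set.
  P5: blocked at chain node SchoolQuality ∈ conditioning set.
  P6: blocked at chain node SchoolQuality ∈ conditioning set.
  P7: blocked at fork node SchoolQuality ∈ conditioning set.
  P8: blocked at fork node SchoolQuality ∈ conditioning set.
{SchoolQuality, TestScore} contains no descendant of Tutoring and blocks every backdoor path.
Every element of {SchoolQuality, TestScore} is needed (dropping SchoolQuality leaves P7 open; dropping TestScore leaves P2 open), so no proper subset is valid.
Among all size-2 subsets of the eligible variables, only {SchoolQuality, TestScore} blocks every backdoor path, so it is the unique smallest valid adjustment set.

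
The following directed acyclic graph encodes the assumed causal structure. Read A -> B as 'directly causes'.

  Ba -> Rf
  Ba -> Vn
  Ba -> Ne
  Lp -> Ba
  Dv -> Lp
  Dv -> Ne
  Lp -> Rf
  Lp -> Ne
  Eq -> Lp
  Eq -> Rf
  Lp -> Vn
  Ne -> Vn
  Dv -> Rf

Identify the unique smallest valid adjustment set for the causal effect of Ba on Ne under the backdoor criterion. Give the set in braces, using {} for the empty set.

Variables eligible for adjustment (non-descendants of Ba, excluding Ba and Ne): {Dv, Eq, Lp}.
Backdoor paths from Ba to Ne:
  P1: Ba <- Lp <- Eq -> Rf <- Dv -> Ne
  P2: Ba <- Lp <- Dv -> Ne
  P3: Ba <- Lp -> Ne
  P4: Ba <- Lp -> Rf <- Dv -> Ne
  P5: Ba <- Lp -> Vn <- Ne
The empty set is not sufficient: P2 (Ba <- Lp <- Dv -> Ne) has no collider blocking it and no conditioned non-collider, so it is open.
Try {Lp}:
  P1: blocked at chain node Lp ∈ conditioning set.
  P2: blocked at chain node Lp ∈ conditioning set.
  P3: blocked at fork node Lp ∈ conditioning set.
  P4: blocked at fork node Lp ∈ conditioning set.
  P5: blocked at fork node Lp ∈ conditioning set.
{Lp} contains no descendant of Ba and blocks every backdoor path.
No other singleton works — e.g. {Eq} leaves P2 open — so {Lp} is the unique smallest valid adjustment set.

{Lp}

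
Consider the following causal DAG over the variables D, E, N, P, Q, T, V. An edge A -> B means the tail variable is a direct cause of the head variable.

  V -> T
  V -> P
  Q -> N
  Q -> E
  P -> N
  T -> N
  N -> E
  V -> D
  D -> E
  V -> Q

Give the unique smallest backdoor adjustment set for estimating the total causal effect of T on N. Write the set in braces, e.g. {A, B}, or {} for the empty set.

Variables eligible for adjustment (non-descendants of T, excluding T and N): {D, P, Q, V}.
Backdoor paths from T to N:
  P1: T <- V -> D -> E <- Q -> N
  P2: T <- V -> D -> E <- N
  P3: T <- V -> P -> N
  P4: T <- V -> Q -> N
  P5: T <- V -> Q -> E <- N
The empty set is not sufficient: P3 (T <- V -> P -> N) has no collider blocking it and no conditioned non-collider, so it is open.
Try {V}:
  P1: blocked at fork node V ∈ conditioning set.
  P2: blocked at fork node V ∈ conditioning set.
  P3: blocked at fork node V ∈ conditioning set.
  P4: blocked at fork node V ∈ conditioning set.
  P5: blocked at fork node V ∈ conditioning set.
{V} contains no descendant of T and blocks every backdoor path.
No other singleton works — e.g. {D} leaves P3 open — so {V} is the unique smallest valid adjustment set.

{V}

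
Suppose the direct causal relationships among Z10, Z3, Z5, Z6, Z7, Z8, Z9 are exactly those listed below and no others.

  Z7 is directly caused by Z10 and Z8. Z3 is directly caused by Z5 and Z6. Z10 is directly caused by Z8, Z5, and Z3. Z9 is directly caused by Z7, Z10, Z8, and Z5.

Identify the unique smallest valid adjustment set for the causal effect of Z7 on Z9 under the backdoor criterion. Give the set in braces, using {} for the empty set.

{Z10, Z8}

Variables eligible for adjustment (non-descendants of Z7, excluding Z7 and Z9): {Z10, Z3, Z5, Z6, Z8}.
Backdoor paths from Z7 to Z9:
  P1: Z7 <- Z8 -> Z10 <- Z5 -> Z9
  P2: Z7 <- Z8 -> Z10 <- Z3 <- Z5 -> Z9
  P3: Z7 <- Z8 -> Z10 -> Z9
  P4: Z7 <- Z8 -> Z9
  P5: Z7 <- Z10 <- Z5 -> Z9
  P6: Z7 <- Z10 <- Z8 -> Z9
  P7: Z7 <- Z10 <- Z3 <- Z5 -> Z9
  P8: Z7 <- Z10 -> Z9
The empty set is not sufficient: P3 (Z7 <- Z8 -> Z10 -> Z9) has no collider blocking it and no conditioned non-collider, so it is open.
Try {Z10, Z8}:
  P1: blocked at fork node Z8 ∈ conditioning set.
  P2: blocked at fork node Z8 ∈ conditioning set.
  P3: blocked at fork node Z8 ∈ conditioning set.
  P4: blocked at fork node Z8 ∈ conditioning set.
  P5: blocked at chain node Z10 ∈ conditioning set.
  P6: blocked at chain node Z10 ∈ conditioning set.
  P7: blocked at chain node Z10 ∈ conditioning set.
  P8: blocked at fork node Z10 ∈ conditioning set.
{Z10, Z8} contains no descendant of Z7 and blocks every backdoor path.
Every element of {Z10, Z8} is needed (dropping Z10 leaves P5 open; dropping Z8 leaves P1 open), so no proper subset is valid.
Among all size-2 subsets of the eligible variables, only {Z10, Z8} blocks every backdoor path, so it is the unique smallest valid adjustment set.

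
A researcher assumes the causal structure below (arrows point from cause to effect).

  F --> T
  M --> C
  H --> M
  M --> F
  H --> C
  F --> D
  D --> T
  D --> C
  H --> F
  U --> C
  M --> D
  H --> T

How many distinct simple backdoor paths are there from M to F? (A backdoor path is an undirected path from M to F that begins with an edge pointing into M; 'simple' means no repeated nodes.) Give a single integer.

A backdoor path from M to F is any simple undirected path whose first edge points into M (i.e. leaves M via a parent).
Parents of M: {H}.
Enumerating:
  P1: M <- H -> F
  P2: M <- H -> C <- D <- F
  P3: M <- H -> C <- D -> T <- F
  P4: M <- H -> T <- F
  P5: M <- H -> T <- D <- F
That exhausts the simple backdoor paths. Count: 5.

5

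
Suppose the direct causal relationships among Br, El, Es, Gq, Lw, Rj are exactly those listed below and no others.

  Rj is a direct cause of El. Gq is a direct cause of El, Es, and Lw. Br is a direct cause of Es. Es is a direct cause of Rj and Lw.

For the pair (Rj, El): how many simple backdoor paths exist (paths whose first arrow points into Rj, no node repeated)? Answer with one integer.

A backdoor path from Rj to El is any simple undirected path whose first edge points into Rj (i.e. leaves Rj via a parent).
Parents of Rj: {Es}.
Enumerating:
  P1: Rj <- Es <- Gq -> El
  P2: Rj <- Es -> Lw <- Gq -> El
That exhausts the simple backdoor paths. Count: 2.

2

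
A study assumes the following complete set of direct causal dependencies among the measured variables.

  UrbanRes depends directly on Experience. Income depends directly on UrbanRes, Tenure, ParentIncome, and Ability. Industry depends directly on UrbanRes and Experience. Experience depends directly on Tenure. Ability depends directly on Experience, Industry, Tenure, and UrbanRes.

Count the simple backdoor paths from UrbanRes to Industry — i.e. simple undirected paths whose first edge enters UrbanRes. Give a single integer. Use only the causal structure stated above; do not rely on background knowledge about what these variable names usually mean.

A backdoor path from UrbanRes to Industry is any simple undirected path whose first edge points into UrbanRes (i.e. leaves UrbanRes via a parent).
Parents of UrbanRes: {Experience}.
Enumerating:
  P1: UrbanRes <- Experience <- Tenure -> Ability <- Industry
  P2: UrbanRes <- Experience <- Tenure -> Income <- Ability <- Industry
  P3: UrbanRes <- Experience -> Industry
  P4: UrbanRes <- Experience -> Ability <- Industry
That exhausts the simple backdoor paths. Count: 4.

4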